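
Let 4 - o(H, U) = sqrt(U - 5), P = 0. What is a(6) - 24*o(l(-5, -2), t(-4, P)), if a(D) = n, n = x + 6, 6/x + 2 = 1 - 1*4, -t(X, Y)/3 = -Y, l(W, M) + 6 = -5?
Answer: -456/5 + 24*I*sqrt(5) ≈ -91.2 + 53.666*I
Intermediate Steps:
l(W, M) = -11 (l(W, M) = -6 - 5 = -11)
t(X, Y) = 3*Y (t(X, Y) = -(-3)*Y = 3*Y)
x = -6/5 (x = 6/(-2 + (1 - 1*4)) = 6/(-2 + (1 - 4)) = 6/(-2 - 3) = 6/(-5) = 6*(-1/5) = -6/5 ≈ -1.2000)
n = 24/5 (n = -6/5 + 6 = 24/5 ≈ 4.8000)
o(H, U) = 4 - sqrt(-5 + U) (o(H, U) = 4 - sqrt(U - 5) = 4 - sqrt(-5 + U))
a(D) = 24/5
a(6) - 24*o(l(-5, -2), t(-4, P)) = 24/5 - 24*(4 - sqrt(-5 + 3*0)) = 24/5 - 24*(4 - sqrt(-5 + 0)) = 24/5 - 24*(4 - sqrt(-5)) = 24/5 - 24*(4 - I*sqrt(5)) = 24/5 + (-96 + 24*I*sqrt(5)) = -456/5 + 24*I*sqrt(5)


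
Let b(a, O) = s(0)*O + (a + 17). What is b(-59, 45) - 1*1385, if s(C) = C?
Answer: -1427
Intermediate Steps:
b(a, O) = 17 + a (b(a, O) = 0*O + (a + 17) = 0 + (17 + a) = 17 + a)
b(-59, 45) - 1*1385 = (17 - 59) - 1*1385 = -42 - 1385 = -1427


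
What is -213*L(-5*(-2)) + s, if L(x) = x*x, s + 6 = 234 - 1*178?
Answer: -21250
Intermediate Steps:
s = 50 (s = -6 + (234 - 1*178) = -6 + (234 - 178) = -6 + 56 = 50)
L(x) = x**2
-213*L(-5*(-2)) + s = -213*(-5*(-2))**2 + 50 = -213*10**2 + 50 = -213*100 + 50 = -21300 + 50 = -21250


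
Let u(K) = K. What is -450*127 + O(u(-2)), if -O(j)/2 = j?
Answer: -57146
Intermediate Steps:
O(j) = -2*j
-450*127 + O(u(-2)) = -450*127 - 2*(-2) = -57150 + 4 = -57146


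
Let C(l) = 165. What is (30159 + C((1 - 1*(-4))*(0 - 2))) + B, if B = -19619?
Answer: 10705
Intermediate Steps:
(30159 + C((1 - 1*(-4))*(0 - 2))) + B = (30159 + 165) - 19619 = 30324 - 19619 = 10705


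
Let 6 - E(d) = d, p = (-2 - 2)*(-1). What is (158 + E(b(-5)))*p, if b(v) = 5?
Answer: 636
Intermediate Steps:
p = 4 (p = -4*(-1) = 4)
E(d) = 6 - d
(158 + E(b(-5)))*p = (158 + (6 - 1*5))*4 = (158 + (6 - 5))*4 = (158 + 1)*4 = 159*4 = 636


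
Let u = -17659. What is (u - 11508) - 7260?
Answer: -36427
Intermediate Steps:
(u - 11508) - 7260 = (-17659 - 11508) - 7260 = -29167 - 7260 = -36427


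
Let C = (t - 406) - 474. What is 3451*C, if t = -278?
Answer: -3996258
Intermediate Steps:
C = -1158 (C = (-278 - 406) - 474 = -684 - 474 = -1158)
3451*C = 3451*(-1158) = -3996258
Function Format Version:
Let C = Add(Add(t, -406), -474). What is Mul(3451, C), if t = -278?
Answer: -3996258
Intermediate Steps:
C = -1158 (C = Add(Add(-278, -406), -474) = Add(-684, -474) = -1158)
Mul(3451, C) = Mul(3451, -1158) = -3996258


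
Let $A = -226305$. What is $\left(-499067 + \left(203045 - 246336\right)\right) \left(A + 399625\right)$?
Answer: $-94001488560$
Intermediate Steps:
$\left(-499067 + \left(203045 - 246336\right)\right) \left(A + 399625\right) = \left(-499067 + \left(203045 - 246336\right)\right) \left(-226305 + 399625\right) = \left(-499067 - 43291\right) 173320 = \left(-542358\right) 173320 = -94001488560$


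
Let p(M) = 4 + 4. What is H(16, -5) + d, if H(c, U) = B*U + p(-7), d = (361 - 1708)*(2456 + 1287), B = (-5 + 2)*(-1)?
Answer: -5041828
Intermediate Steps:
p(M) = 8
B = 3 (B = -3*(-1) = 3)
d = -5041821 (d = -1347*3743 = -5041821)
H(c, U) = 8 + 3*U (H(c, U) = 3*U + 8 = 8 + 3*U)
H(16, -5) + d = (8 + 3*(-5)) - 5041821 = (8 - 15) - 5041821 = -7 - 5041821 = -5041828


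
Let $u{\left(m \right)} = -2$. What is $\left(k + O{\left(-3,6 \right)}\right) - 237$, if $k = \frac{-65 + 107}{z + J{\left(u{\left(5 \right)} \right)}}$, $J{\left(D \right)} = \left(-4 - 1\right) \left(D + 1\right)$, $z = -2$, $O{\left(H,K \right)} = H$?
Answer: $-226$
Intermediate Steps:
$J{\left(D \right)} = -5 - 5 D$ ($J{\left(D \right)} = - 5 \left(1 + D\right) = -5 - 5 D$)
$k = 14$ ($k = \frac{-65 + 107}{-2 - -5} = \frac{42}{-2 + \left(-5 + 10\right)} = \frac{42}{-2 + 5} = \frac{42}{3} = 42 \cdot \frac{1}{3} = 14$)
$\left(k + O{\left(-3,6 \right)}\right) - 237 = \left(14 - 3\right) - 237 = 11 - 237 = -226$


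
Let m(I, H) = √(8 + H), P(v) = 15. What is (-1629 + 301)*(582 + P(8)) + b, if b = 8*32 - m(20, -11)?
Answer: -792560 - I*√3 ≈ -7.9256e+5 - 1.732*I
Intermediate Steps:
b = 256 - I*√3 (b = 8*32 - √(8 - 11) = 256 - √(-3) = 256 - I*√3 ≈ 256.0 - 1.732*I)
(-1629 + 301)*(582 + P(8)) + b = (-1629 + 301)*(582 + 15) + (256 - I*√3) = -1328*597 + (256 - I*√3) = -792816 + (256 - I*√3) = -792560 - I*√3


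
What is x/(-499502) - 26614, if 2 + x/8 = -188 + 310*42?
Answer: -6646924434/249751 ≈ -26614.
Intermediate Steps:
x = 102640 (x = -16 + 8*(-188 + 310*42) = -16 + 8*(-188 + 13020) = -16 + 8*12832 = -16 + 102656 = 102640)
x/(-499502) - 26614 = 102640/(-499502) - 26614 = 102640*(-1/499502) - 26614 = -51320/249751 - 26614 = -6646924434/249751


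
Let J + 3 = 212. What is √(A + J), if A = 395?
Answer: 2*√151 ≈ 24.576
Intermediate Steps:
J = 209 (J = -3 + 212 = 209)
√(A + J) = √(395 + 209) = √604 = 2*√151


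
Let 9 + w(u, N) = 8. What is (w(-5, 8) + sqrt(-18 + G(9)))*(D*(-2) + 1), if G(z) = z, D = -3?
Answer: -7 + 21*I ≈ -7.0 + 21.0*I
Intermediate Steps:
w(u, N) = -1 (w(u, N) = -9 + 8 = -1)
(w(-5, 8) + sqrt(-18 + G(9)))*(D*(-2) + 1) = (-1 + sqrt(-18 + 9))*(-3*(-2) + 1) = (-1 + sqrt(-9))*(6 + 1) = (-1 + 3*I)*7 = -7 + 21*I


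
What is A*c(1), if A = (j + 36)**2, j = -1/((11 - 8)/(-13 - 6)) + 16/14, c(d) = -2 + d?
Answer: -833569/441 ≈ -1890.2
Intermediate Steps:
j = 157/21 (j = -1/(3/(-19)) + 16*(1/14) = -1/(3*(-1/19)) + 8/7 = -1/(-3/19) + 8/7 = -1*(-19/3) + 8/7 = 19/3 + 8/7 = 157/21 ≈ 7.4762)
A = 833569/441 (A = (157/21 + 36)**2 = (913/21)**2 = 833569/441 ≈ 1890.2)
A*c(1) = 833569*(-2 + 1)/441 = (833569/441)*(-1) = -833569/441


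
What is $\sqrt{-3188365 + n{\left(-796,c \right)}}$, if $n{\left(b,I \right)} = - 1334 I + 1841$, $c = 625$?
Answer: $i \sqrt{4020274} \approx 2005.1 i$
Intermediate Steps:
$n{\left(b,I \right)} = 1841 - 1334 I$
$\sqrt{-3188365 + n{\left(-796,c \right)}} = \sqrt{-3188365 + \left(1841 - 833750\right)} = \sqrt{-3188365 - 831909} = \sqrt{-4020274} = i \sqrt{4020274}$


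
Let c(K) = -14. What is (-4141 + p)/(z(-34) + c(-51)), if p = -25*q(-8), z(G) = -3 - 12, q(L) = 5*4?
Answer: 4641/29 ≈ 160.03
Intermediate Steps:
q(L) = 20
z(G) = -15
p = -500 (p = -25*20 = -500)
(-4141 + p)/(z(-34) + c(-51)) = (-4141 - 500)/(-15 - 14) = -4641/(-29) = -4641*(-1/29) = 4641/29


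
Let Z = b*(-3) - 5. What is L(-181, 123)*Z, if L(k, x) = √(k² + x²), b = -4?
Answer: 7*√47890 ≈ 1531.9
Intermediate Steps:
Z = 7 (Z = -4*(-3) - 5 = 12 - 5 = 7)
L(-181, 123)*Z = √((-181)² + 123²)*7 = √(32761 + 15129)*7 = √47890*7 = 7*√47890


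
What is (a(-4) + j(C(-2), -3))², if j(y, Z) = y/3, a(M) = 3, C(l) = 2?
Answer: 121/9 ≈ 13.444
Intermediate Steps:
j(y, Z) = y/3 (j(y, Z) = y*(⅓) = y/3)
(a(-4) + j(C(-2), -3))² = (3 + (⅓)*2)² = (3 + ⅔)² = (11/3)² = 121/9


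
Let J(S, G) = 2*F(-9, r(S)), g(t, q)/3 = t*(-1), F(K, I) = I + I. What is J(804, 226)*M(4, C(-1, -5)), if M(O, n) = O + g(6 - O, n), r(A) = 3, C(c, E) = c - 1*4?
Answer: -24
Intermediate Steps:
C(c, E) = -4 + c (C(c, E) = c - 4 = -4 + c)
F(K, I) = 2*I
g(t, q) = -3*t (g(t, q) = 3*(t*(-1)) = 3*(-t) = -3*t)
J(S, G) = 12 (J(S, G) = 2*(2*3) = 2*6 = 12)
M(O, n) = -18 + 4*O (M(O, n) = O - 3*(6 - O) = O + (-18 + 3*O) = -18 + 4*O)
J(804, 226)*M(4, C(-1, -5)) = 12*(-18 + 4*4) = 12*(-18 + 16) = 12*(-2) = -24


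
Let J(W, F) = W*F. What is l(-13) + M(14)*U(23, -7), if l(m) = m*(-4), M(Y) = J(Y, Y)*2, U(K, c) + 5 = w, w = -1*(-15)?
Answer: 3972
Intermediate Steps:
J(W, F) = F*W
w = 15
U(K, c) = 10 (U(K, c) = -5 + 15 = 10)
M(Y) = 2*Y² (M(Y) = (Y*Y)*2 = Y²*2 = 2*Y²)
l(m) = -4*m
l(-13) + M(14)*U(23, -7) = -4*(-13) + (2*14²)*10 = 52 + (2*196)*10 = 52 + 392*10 = 52 + 3920 = 3972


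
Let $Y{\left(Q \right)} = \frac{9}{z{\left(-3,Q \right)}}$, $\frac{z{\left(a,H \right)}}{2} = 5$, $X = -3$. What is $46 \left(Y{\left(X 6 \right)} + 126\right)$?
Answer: $\frac{29187}{5} \approx 5837.4$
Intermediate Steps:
$z{\left(a,H \right)} = 10$ ($z{\left(a,H \right)} = 2 \cdot 5 = 10$)
$Y{\left(Q \right)} = \frac{9}{10}$
$46 \left(Y{\left(X 6 \right)} + 126\right) = 46 \left(\frac{9}{10} + 126\right) = 46 \cdot \frac{1269}{10} = \frac{29187}{5}$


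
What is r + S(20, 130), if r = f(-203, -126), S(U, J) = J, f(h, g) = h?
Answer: -73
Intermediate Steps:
r = -203
r + S(20, 130) = -203 + 130 = -73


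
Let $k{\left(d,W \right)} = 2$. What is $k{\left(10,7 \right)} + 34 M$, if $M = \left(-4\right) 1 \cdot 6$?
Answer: $-814$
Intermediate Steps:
$M = -24$ ($M = \left(-4\right) 6 = -24$)
$k{\left(10,7 \right)} + 34 M = 2 + 34 \left(-24\right) = 2 - 816 = -814$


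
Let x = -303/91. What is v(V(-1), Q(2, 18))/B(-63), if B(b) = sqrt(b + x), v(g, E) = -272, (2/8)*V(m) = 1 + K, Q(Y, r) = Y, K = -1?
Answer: 136*I*sqrt(137319)/1509 ≈ 33.398*I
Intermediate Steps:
V(m) = 0 (V(m) = 4*(1 - 1) = 4*0 = 0)
x = -303/91 (x = -303*1/91 = -303/91 ≈ -3.3297)
B(b) = sqrt(-303/91 + b) (B(b) = sqrt(b - 303/91) = sqrt(-303/91 + b))
v(V(-1), Q(2, 18))/B(-63) = -272*91/sqrt(-27573 + 8281*(-63)) = -272*91/sqrt(-27573 - 521703) = -272*(-I*sqrt(137319)/3018) = -(-136)*I*sqrt(137319)/1509 = 136*I*sqrt(137319)/1509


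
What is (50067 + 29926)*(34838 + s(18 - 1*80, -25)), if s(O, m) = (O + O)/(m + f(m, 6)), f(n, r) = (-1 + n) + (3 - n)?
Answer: 64106230214/23 ≈ 2.7872e+9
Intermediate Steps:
f(n, r) = 2
s(O, m) = 2*O/(2 + m) (s(O, m) = (O + O)/(m + 2) = (2*O)/(2 + m) = 2*O/(2 + m))
(50067 + 29926)*(34838 + s(18 - 1*80, -25)) = (50067 + 29926)*(34838 + 2*(18 - 1*80)/(2 - 25)) = 79993*(34838 + 2*(18 - 80)/(-23)) = 79993*(34838 + 2*(-62)*(-1/23)) = 79993*(34838 + 124/23) = 79993*(801398/23) = 64106230214/23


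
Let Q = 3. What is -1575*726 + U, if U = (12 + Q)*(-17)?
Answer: -1143705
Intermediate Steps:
U = -255 (U = (12 + 3)*(-17) = 15*(-17) = -255)
-1575*726 + U = -1575*726 - 255 = -1143450 - 255 = -1143705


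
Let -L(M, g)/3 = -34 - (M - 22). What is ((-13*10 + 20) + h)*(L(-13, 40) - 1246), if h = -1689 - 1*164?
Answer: 2451787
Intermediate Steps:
L(M, g) = 36 + 3*M (L(M, g) = -3*(-34 - (M - 22)) = -3*(-34 - (-22 + M)) = -3*(-34 + (22 - M)) = -3*(-12 - M) = 36 + 3*M)
h = -1853 (h = -1689 - 164 = -1853)
((-13*10 + 20) + h)*(L(-13, 40) - 1246) = ((-13*10 + 20) - 1853)*((36 + 3*(-13)) - 1246) = ((-130 + 20) - 1853)*((36 - 39) - 1246) = (-110 - 1853)*(-3 - 1246) = -1963*(-1249) = 2451787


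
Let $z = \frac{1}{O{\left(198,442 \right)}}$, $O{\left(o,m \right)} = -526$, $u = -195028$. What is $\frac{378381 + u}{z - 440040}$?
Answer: $- \frac{96443678}{231461041} \approx -0.41667$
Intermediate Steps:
$z = - \frac{1}{526}$ ($z = \frac{1}{-526} = - \frac{1}{526} \approx -0.0019011$)
$\frac{378381 + u}{z - 440040} = \frac{378381 - 195028}{- \frac{1}{526} - 440040} = \frac{183353}{- \frac{231461041}{526}} = 183353 \left(- \frac{526}{231461041}\right) = - \frac{96443678}{231461041}$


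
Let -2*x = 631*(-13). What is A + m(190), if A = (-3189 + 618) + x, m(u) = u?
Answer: 3441/2 ≈ 1720.5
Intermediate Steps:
x = 8203/2 (x = -631*(-13)/2 = -½*(-8203) = 8203/2 ≈ 4101.5)
A = 3061/2 (A = (-3189 + 618) + 8203/2 = -2571 + 8203/2 = 3061/2 ≈ 1530.5)
A + m(190) = 3061/2 + 190 = 3441/2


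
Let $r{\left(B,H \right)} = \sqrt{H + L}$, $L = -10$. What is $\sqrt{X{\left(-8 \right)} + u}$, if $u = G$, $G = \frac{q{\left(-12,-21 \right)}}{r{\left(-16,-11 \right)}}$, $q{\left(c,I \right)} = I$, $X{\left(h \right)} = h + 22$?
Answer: $\sqrt{14 + i \sqrt{21}} \approx 3.7902 + 0.60453 i$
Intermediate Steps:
$X{\left(h \right)} = 22 + h$
$r{\left(B,H \right)} = \sqrt{-10 + H}$ ($r{\left(B,H \right)} = \sqrt{H - 10} = \sqrt{-10 + H}$)
$G = i \sqrt{21}$ ($G = - \frac{21}{\sqrt{-10 - 11}} = - \frac{21}{\sqrt{-21}} = - \frac{21}{i \sqrt{21}} = - 21 \left(- \frac{i \sqrt{21}}{21}\right) = i \sqrt{21} \approx 4.5826 i$)
$u = i \sqrt{21} \approx 4.5826 i$
$\sqrt{X{\left(-8 \right)} + u} = \sqrt{\left(22 - 8\right) + i \sqrt{21}} = \sqrt{14 + i \sqrt{21}}$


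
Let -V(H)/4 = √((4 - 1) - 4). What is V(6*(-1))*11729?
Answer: -46916*I ≈ -46916.0*I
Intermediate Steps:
V(H) = -4*I (V(H) = -4*√((4 - 1) - 4) = -4*√(3 - 4) = -4*I)
V(6*(-1))*11729 = -4*I*11729 = -46916*I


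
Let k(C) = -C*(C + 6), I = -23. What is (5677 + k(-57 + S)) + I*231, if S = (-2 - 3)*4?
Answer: -5103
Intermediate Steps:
S = -20 (S = -5*4 = -20)
k(C) = -C*(6 + C)
(5677 + k(-57 + S)) + I*231 = (5677 - (-57 - 20)*(6 + (-57 - 20))) - 23*231 = (5677 - 1*(-77)*(6 - 77)) - 5313 = (5677 - 1*(-77)*(-71)) - 5313 = (5677 - 5467) - 5313 = 210 - 5313 = -5103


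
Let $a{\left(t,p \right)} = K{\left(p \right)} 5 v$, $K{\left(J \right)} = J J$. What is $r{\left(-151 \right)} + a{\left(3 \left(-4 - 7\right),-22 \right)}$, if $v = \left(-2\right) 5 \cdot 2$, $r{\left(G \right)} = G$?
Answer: $-48551$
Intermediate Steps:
$K{\left(J \right)} = J^{2}$
$v = -20$ ($v = \left(-10\right) 2 = -20$)
$a{\left(t,p \right)} = - 100 p^{2}$ ($a{\left(t,p \right)} = p^{2} \cdot 5 \left(-20\right) = 5 p^{2} \left(-20\right) = - 100 p^{2}$)
$r{\left(-151 \right)} + a{\left(3 \left(-4 - 7\right),-22 \right)} = -151 - 100 \left(-22\right)^{2} = -151 - 48400 = -48551$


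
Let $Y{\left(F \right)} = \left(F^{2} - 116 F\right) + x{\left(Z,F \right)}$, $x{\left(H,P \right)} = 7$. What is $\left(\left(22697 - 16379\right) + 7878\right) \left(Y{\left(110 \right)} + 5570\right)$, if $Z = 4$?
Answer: $69801732$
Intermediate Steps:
$Y{\left(F \right)} = 7 + F^{2} - 116 F$ ($Y{\left(F \right)} = \left(F^{2} - 116 F\right) + 7 = 7 + F^{2} - 116 F$)
$\left(\left(22697 - 16379\right) + 7878\right) \left(Y{\left(110 \right)} + 5570\right) = \left(\left(22697 - 16379\right) + 7878\right) \left(\left(7 + 110^{2} - 12760\right) + 5570\right) = \left(6318 + 7878\right) \left(\left(7 + 12100 - 12760\right) + 5570\right) = 14196 \left(-653 + 5570\right) = 14196 \cdot 4917 = 69801732$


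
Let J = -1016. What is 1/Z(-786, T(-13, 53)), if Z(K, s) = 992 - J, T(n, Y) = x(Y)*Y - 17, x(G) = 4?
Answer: 1/2008 ≈ 0.00049801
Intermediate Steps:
T(n, Y) = -17 + 4*Y (T(n, Y) = 4*Y - 17 = -17 + 4*Y)
Z(K, s) = 2008 (Z(K, s) = 992 - 1*(-1016) = 992 + 1016 = 2008)
1/Z(-786, T(-13, 53)) = 1/2008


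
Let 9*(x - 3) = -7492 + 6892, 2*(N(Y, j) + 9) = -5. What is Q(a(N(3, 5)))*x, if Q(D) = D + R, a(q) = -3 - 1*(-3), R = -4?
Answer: 764/3 ≈ 254.67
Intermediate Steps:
N(Y, j) = -23/2 (N(Y, j) = -9 + (1/2)*(-5) = -9 - 5/2 = -23/2)
x = -191/3 (x = 3 + (-7492 + 6892)/9 = 3 + (1/9)*(-600) = 3 - 200/3 = -191/3 ≈ -63.667)
a(q) = 0 (a(q) = -3 + 3 = 0)
Q(D) = -4 + D (Q(D) = D - 4 = -4 + D)
Q(a(N(3, 5)))*x = (-4 + 0)*(-191/3) = -4*(-191/3) = 764/3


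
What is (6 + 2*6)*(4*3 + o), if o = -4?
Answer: 144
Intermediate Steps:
(6 + 2*6)*(4*3 + o) = (6 + 2*6)*(4*3 - 4) = (6 + 12)*(12 - 4) = 18*8 = 144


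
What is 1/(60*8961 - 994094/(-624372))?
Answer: 312186/167850421807 ≈ 1.8599e-6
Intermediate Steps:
1/(60*8961 - 994094/(-624372)) = 1/(537660 - 994094*(-1/624372)) = 1/(537660 + 497047/312186) = 1/(167850421807/312186) = 312186/167850421807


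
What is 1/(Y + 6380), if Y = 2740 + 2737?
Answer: 1/11857 ≈ 8.4338e-5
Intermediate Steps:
Y = 5477
1/(Y + 6380) = 1/(5477 + 6380) = 1/11857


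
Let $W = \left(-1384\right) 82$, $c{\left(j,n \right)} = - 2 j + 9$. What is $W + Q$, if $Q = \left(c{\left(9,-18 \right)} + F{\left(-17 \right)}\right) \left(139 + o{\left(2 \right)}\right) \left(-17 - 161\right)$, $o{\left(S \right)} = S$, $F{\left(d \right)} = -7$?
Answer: $288080$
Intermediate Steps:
$c{\left(j,n \right)} = 9 - 2 j$
$W = -113488$
$Q = 401568$ ($Q = \left(\left(9 - 18\right) - 7\right) \left(139 + 2\right) \left(-17 - 161\right) = \left(\left(9 - 18\right) - 7\right) 141 \left(-178\right) = \left(-9 - 7\right) \left(-25098\right) = \left(-16\right) \left(-25098\right) = 401568$)
$W + Q = -113488 + 401568 = 288080$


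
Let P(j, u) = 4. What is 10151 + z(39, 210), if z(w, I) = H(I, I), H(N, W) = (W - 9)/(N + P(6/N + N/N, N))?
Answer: 2172515/214 ≈ 10152.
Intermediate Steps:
H(N, W) = (-9 + W)/(4 + N) (H(N, W) = (W - 9)/(N + 4) = (-9 + W)/(4 + N))
z(w, I) = (-9 + I)/(4 + I)
10151 + z(39, 210) = 10151 + (-9 + 210)/(4 + 210) = 10151 + 201/214 = 2172515/214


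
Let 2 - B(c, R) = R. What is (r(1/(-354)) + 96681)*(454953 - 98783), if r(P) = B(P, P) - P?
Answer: 6095098743640/177 ≈ 3.4436e+10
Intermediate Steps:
B(c, R) = 2 - R
r(P) = 2 - 2*P (r(P) = (2 - P) - P = 2 - 2*P)
(r(1/(-354)) + 96681)*(454953 - 98783) = ((2 - 2/(-354)) + 96681)*(454953 - 98783) = ((2 - 2*(-1/354)) + 96681)*356170 = ((2 + 1/177) + 96681)*356170 = (355/177 + 96681)*356170 = (17112892/177)*356170 = 6095098743640/177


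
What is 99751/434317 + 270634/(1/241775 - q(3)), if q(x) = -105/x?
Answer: 14209653280568288/1837622588971 ≈ 7732.6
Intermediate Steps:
99751/434317 + 270634/(1/241775 - q(3)) = 99751/434317 + 270634/(1/241775 - (-105)/3) = 99751*(1/434317) + 270634/(1/241775 - (-105)/3) = 99751/434317 + 270634/(1/241775 - 1*(-35)) = 99751/434317 + 270634/(1/241775 + 35) = 99751/434317 + 270634/(8462126/241775) = 99751/434317 + 270634*(241775/8462126) = 99751/434317 + 32716267675/4231063 = 14209653280568288/1837622588971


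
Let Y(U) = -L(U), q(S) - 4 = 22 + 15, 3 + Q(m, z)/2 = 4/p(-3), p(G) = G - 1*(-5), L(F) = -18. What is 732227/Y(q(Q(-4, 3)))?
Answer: 732227/18 ≈ 40679.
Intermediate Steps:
p(G) = 5 + G (p(G) = G + 5 = 5 + G)
Q(m, z) = -2 (Q(m, z) = -6 + 2*(4/(5 - 3)) = -6 + 2*(4/2) = -6 + 2*(4*(1/2)) = -6 + 2*2 = -6 + 4 = -2)
q(S) = 41 (q(S) = 4 + (22 + 15) = 4 + 37 = 41)
Y(U) = 18 (Y(U) = -1*(-18) = 18)
732227/Y(q(Q(-4, 3))) = 732227/18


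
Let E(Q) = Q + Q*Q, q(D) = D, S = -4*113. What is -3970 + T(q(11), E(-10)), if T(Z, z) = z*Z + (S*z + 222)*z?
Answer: -3644200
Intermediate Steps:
S = -452
E(Q) = Q + Q**2
T(Z, z) = Z*z + z*(222 - 452*z) (T(Z, z) = z*Z + (-452*z + 222)*z = Z*z + (222 - 452*z)*z = Z*z + z*(222 - 452*z))
-3970 + T(q(11), E(-10)) = -3970 + (-10*(1 - 10))*(222 + 11 - (-4520)*(1 - 10)) = -3970 + (-10*(-9))*(222 + 11 - (-4520)*(-9)) = -3970 + 90*(222 + 11 - 452*90) = -3970 + 90*(222 + 11 - 40680) = -3970 + 90*(-40447) = -3970 - 3640230 = -3644200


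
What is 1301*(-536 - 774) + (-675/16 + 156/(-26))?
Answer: -27269731/16 ≈ -1.7044e+6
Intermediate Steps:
1301*(-536 - 774) + (-675/16 + 156/(-26)) = 1301*(-1310) + (-675*1/16 + 156*(-1/26)) = -1704310 + (-675/16 - 6) = -1704310 - 771/16 = -27269731/16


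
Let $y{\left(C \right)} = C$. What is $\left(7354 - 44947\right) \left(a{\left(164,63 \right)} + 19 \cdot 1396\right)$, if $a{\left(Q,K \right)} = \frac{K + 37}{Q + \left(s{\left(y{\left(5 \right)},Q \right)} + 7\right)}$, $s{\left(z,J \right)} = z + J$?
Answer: $- \frac{16951172409}{17} \approx -9.9713 \cdot 10^{8}$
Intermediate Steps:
$s{\left(z,J \right)} = J + z$
$a{\left(Q,K \right)} = \frac{37 + K}{12 + 2 Q}$ ($a{\left(Q,K \right)} = \frac{K + 37}{Q + \left(\left(Q + 5\right) + 7\right)} = \frac{37 + K}{Q + \left(\left(5 + Q\right) + 7\right)} = \frac{37 + K}{Q + \left(12 + Q\right)} = \frac{37 + K}{12 + 2 Q}$)
$\left(7354 - 44947\right) \left(a{\left(164,63 \right)} + 19 \cdot 1396\right) = \left(7354 - 44947\right) \left(\frac{37 + 63}{2 \left(6 + 164\right)} + 19 \cdot 1396\right) = - 37593 \left(\frac{1}{2} \cdot \frac{1}{170} \cdot 100 + 26524\right) = - 37593 \left(\frac{5}{17} + 26524\right) = \left(-37593\right) \frac{450913}{17} = - \frac{16951172409}{17}$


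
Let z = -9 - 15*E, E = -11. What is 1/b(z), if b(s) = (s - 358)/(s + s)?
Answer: -156/101 ≈ -1.5446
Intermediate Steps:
z = 156 (z = -9 - 15*(-11) = -9 + 165 = 156)
b(s) = (-358 + s)/(2*s) (b(s) = (-358 + s)/((2*s)) = (-358 + s)*(1/(2*s)) = (-358 + s)/(2*s))
1/b(z) = 1/((½)*(-358 + 156)/156) = 1/((½)*(1/156)*(-202)) = 1/(-101/156) = -156/101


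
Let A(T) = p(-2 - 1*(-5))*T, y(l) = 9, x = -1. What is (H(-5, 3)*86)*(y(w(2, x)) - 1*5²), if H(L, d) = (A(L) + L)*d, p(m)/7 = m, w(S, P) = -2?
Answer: 454080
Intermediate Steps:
p(m) = 7*m
A(T) = 21*T (A(T) = (7*(-2 - 1*(-5)))*T = (7*(-2 + 5))*T = (7*3)*T = 21*T)
H(L, d) = 22*L*d (H(L, d) = (21*L + L)*d = (22*L)*d = 22*L*d)
(H(-5, 3)*86)*(y(w(2, x)) - 1*5²) = ((22*(-5)*3)*86)*(9 - 1*5²) = (-330*86)*(9 - 1*25) = -28380*(9 - 25) = -28380*(-16) = 454080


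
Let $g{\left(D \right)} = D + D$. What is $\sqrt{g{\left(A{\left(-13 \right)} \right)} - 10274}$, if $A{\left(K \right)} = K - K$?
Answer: $i \sqrt{10274} \approx 101.36 i$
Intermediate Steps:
$A{\left(K \right)} = 0$
$g{\left(D \right)} = 2 D$
$\sqrt{g{\left(A{\left(-13 \right)} \right)} - 10274} = \sqrt{2 \cdot 0 - 10274} = \sqrt{0 - 10274} = \sqrt{-10274} = i \sqrt{10274}$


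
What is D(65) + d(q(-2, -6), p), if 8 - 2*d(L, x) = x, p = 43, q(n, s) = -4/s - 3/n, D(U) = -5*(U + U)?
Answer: -1335/2 ≈ -667.50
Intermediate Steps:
D(U) = -10*U
d(L, x) = 4 - x/2
D(65) + d(q(-2, -6), p) = -10*65 + (4 - ½*43) = -650 + (4 - 43/2) = -650 - 35/2 = -1335/2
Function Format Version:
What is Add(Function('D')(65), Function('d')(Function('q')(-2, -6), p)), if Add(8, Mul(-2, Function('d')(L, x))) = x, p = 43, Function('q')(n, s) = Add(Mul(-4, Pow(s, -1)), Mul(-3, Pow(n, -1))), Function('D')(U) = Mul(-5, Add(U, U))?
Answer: Rational(-1335, 2) ≈ -667.50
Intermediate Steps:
Function('D')(U) = Mul(-10, U) (Function('D')(U) = Mul(-5, Mul(2, U)) = Mul(-10, U))
Function('d')(L, x) = Add(4, Mul(Rational(-1, 2), x))
Add(Function('D')(65), Function('d')(Function('q')(-2, -6), p)) = Add(Mul(-10, 65), Add(4, Mul(Rational(-1, 2), 43))) = Add(-650, Add(4, Rational(-43, 2))) = Add(-650, Rational(-35, 2)) = Rational(-1335, 2)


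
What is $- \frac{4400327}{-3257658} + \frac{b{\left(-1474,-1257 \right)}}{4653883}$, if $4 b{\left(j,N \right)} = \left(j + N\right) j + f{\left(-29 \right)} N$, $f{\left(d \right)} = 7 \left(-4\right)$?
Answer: $\frac{11892845917873}{7580379593007} \approx 1.5689$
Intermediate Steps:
$f{\left(d \right)} = -28$
$b{\left(j,N \right)} = - 7 N + \frac{j \left(N + j\right)}{4}$ ($b{\left(j,N \right)} = \frac{\left(j + N\right) j - 28 N}{4} = \frac{\left(N + j\right) j - 28 N}{4} = \frac{j \left(N + j\right) - 28 N}{4} = \frac{- 28 N + j \left(N + j\right)}{4} = - 7 N + \frac{j \left(N + j\right)}{4}$)
$- \frac{4400327}{-3257658} + \frac{b{\left(-1474,-1257 \right)}}{4653883} = - \frac{4400327}{-3257658} + \frac{\left(-7\right) \left(-1257\right) + \frac{\left(-1474\right)^{2}}{4} + \frac{1}{4} \left(-1257\right) \left(-1474\right)}{4653883} = \left(-4400327\right) \left(- \frac{1}{3257658}\right) + \left(8799 + \frac{1}{4} \cdot 2172676 + \frac{926409}{2}\right) \frac{1}{4653883} = \frac{4400327}{3257658} + \left(8799 + 543169 + \frac{926409}{2}\right) \frac{1}{4653883} = \frac{4400327}{3257658} + \frac{2030345}{2} \cdot \frac{1}{4653883} = \frac{4400327}{3257658} + \frac{2030345}{9307766} = \frac{11892845917873}{7580379593007}$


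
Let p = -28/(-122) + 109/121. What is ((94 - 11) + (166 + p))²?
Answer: 3408498748944/54479161 ≈ 62565.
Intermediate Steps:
p = 8343/7381 (p = -28*(-1/122) + 109*(1/121) = 14/61 + 109/121 = 8343/7381 ≈ 1.1303)
((94 - 11) + (166 + p))² = ((94 - 11) + (166 + 8343/7381))² = (83 + 1233589/7381)² = (1846212/7381)² = 3408498748944/54479161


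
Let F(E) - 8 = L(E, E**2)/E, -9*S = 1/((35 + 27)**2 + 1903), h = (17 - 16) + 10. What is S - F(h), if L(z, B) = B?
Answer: -982738/51723 ≈ -19.000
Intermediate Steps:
h = 11 (h = 1 + 10 = 11)
S = -1/51723 (S = -1/(9*((35 + 27)**2 + 1903)) = -1/(9*(62**2 + 1903)) = -1/(9*(3844 + 1903)) = -1/9/5747 = -1/9*1/5747 = -1/51723 ≈ -1.9334e-5)
F(E) = 8 + E (F(E) = 8 + E**2/E = 8 + E)
S - F(h) = -1/51723 - (8 + 11) = -1/51723 - 1*19 = -1/51723 - 19 = -982738/51723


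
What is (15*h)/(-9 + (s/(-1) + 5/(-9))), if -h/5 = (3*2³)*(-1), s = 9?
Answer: -16200/167 ≈ -97.006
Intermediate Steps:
h = 120 (h = -5*3*2³*(-1) = -5*3*8*(-1) = -120*(-1) = -5*(-24) = 120)
(15*h)/(-9 + (s/(-1) + 5/(-9))) = (15*120)/(-9 + (9/(-1) + 5/(-9))) = 1800/(-9 + (9*(-1) + 5*(-⅑))) = 1800/(-9 + (-9 - 5/9)) = 1800/(-9 - 86/9) = 1800/(-167/9) = 1800*(-9/167) = -16200/167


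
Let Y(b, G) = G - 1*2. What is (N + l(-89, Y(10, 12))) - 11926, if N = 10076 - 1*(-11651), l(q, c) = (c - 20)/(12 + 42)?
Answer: 264622/27 ≈ 9800.8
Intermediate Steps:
Y(b, G) = -2 + G (Y(b, G) = G - 2 = -2 + G)
l(q, c) = -10/27 + c/54 (l(q, c) = (-20 + c)/54 = (-20 + c)*(1/54) = -10/27 + c/54)
N = 21727 (N = 10076 + 11651 = 21727)
(N + l(-89, Y(10, 12))) - 11926 = (21727 + (-10/27 + (-2 + 12)/54)) - 11926 = (21727 + (-10/27 + (1/54)*10)) - 11926 = (21727 + (-10/27 + 5/27)) - 11926 = (21727 - 5/27) - 11926 = 586624/27 - 11926 = 264622/27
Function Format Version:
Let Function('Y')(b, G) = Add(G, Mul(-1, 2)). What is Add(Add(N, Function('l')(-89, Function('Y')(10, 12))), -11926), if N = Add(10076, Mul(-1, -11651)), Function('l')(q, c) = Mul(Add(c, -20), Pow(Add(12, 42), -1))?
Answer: Rational(264622, 27) ≈ 9800.8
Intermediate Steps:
Function('Y')(b, G) = Add(-2, G) (Function('Y')(b, G) = Add(G, -2) = Add(-2, G))
Function('l')(q, c) = Add(Rational(-10, 27), Mul(Rational(1, 54), c)) (Function('l')(q, c) = Mul(Add(-20, c), Pow(54, -1)) = Mul(Add(-20, c), Rational(1, 54)) = Add(Rational(-10, 27), Mul(Rational(1, 54), c)))
N = 21727 (N = Add(10076, 11651) = 21727)
Add(Add(N, Function('l')(-89, Function('Y')(10, 12))), -11926) = Add(Add(21727, Add(Rational(-10, 27), Mul(Rational(1, 54), Add(-2, 12)))), -11926) = Add(Add(21727, Add(Rational(-10, 27), Mul(Rational(1, 54), 10))), -11926) = Add(Add(21727, Add(Rational(-10, 27), Rational(5, 27))), -11926) = Add(Add(21727, Rational(-5, 27)), -11926) = Add(Rational(586624, 27), -11926) = Rational(264622, 27)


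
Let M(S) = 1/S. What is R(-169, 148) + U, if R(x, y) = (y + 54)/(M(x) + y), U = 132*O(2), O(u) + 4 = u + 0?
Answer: -6568766/25011 ≈ -262.64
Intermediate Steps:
O(u) = -4 + u (O(u) = -4 + (u + 0) = -4 + u)
U = -264 (U = 132*(-4 + 2) = 132*(-2) = -264)
R(x, y) = (54 + y)/(y + 1/x) (R(x, y) = (y + 54)/(1/x + y) = (54 + y)/(y + 1/x))
R(-169, 148) + U = -169*(54 + 148)/(1 - 169*148) - 264 = -169*202/(1 - 25012) - 264 = -169*202/(-25011) - 264 = -169*(-1/25011)*202 - 264 = 34138/25011 - 264 = -6568766/25011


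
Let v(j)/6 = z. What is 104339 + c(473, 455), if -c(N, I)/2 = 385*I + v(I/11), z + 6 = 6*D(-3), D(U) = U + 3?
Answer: -245939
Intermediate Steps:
D(U) = 3 + U
z = -6 (z = -6 + 6*(3 - 3) = -6 + 6*0 = -6 + 0 = -6)
v(j) = -36 (v(j) = 6*(-6) = -36)
c(N, I) = 72 - 770*I (c(N, I) = -2*(385*I - 36) = -2*(-36 + 385*I) = 72 - 770*I)
104339 + c(473, 455) = 104339 + (72 - 770*455) = 104339 + (72 - 350350) = 104339 - 350278 = -245939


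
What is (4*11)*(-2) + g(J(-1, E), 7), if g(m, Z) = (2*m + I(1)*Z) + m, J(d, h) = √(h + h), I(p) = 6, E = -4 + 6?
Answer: -40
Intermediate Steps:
E = 2
J(d, h) = √2*√h (J(d, h) = √(2*h) = √2*√h)
g(m, Z) = 3*m + 6*Z (g(m, Z) = (2*m + 6*Z) + m = 3*m + 6*Z)
(4*11)*(-2) + g(J(-1, E), 7) = (4*11)*(-2) + (3*(√2*√2) + 6*7) = 44*(-2) + (3*2 + 42) = -88 + (6 + 42) = -88 + 48 = -40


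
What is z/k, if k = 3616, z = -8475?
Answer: -75/32 ≈ -2.3438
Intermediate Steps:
z/k = -8475/3616 = -8475*1/3616 = -75/32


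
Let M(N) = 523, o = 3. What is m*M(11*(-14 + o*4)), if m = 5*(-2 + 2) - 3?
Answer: -1569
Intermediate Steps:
m = -3 (m = 5*0 - 3 = 0 - 3 = -3)
m*M(11*(-14 + o*4)) = -3*523 = -1569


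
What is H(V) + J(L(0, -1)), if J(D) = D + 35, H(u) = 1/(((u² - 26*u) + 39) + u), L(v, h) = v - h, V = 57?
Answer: 67069/1863 ≈ 36.001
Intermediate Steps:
H(u) = 1/(39 + u² - 25*u) (H(u) = 1/((39 + u² - 26*u) + u) = 1/(39 + u² - 25*u))
J(D) = 35 + D
H(V) + J(L(0, -1)) = 1/(39 + 57² - 25*57) + (35 + (0 - 1*(-1))) = 1/(39 + 3249 - 1425) + (35 + (0 + 1)) = 1/1863 + (35 + 1) = 1/1863 + 36 = 67069/1863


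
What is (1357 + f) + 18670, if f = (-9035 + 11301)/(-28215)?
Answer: 51369049/2565 ≈ 20027.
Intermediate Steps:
f = -206/2565 (f = 2266*(-1/28215) = -206/2565 ≈ -0.080312)
(1357 + f) + 18670 = (1357 - 206/2565) + 18670 = 3480499/2565 + 18670 = 51369049/2565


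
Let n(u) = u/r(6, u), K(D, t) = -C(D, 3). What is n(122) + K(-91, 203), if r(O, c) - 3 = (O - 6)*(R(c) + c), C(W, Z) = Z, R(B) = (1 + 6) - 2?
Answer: 113/3 ≈ 37.667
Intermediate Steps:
R(B) = 5 (R(B) = 7 - 2 = 5)
r(O, c) = 3 + (-6 + O)*(5 + c) (r(O, c) = 3 + (O - 6)*(5 + c) = 3 + (-6 + O)*(5 + c))
K(D, t) = -3 (K(D, t) = -1*3 = -3)
n(u) = u/3 (n(u) = u/(-27 - 6*u + 5*6 + 6*u) = u/(-27 - 6*u + 30 + 6*u) = u/3)
n(122) + K(-91, 203) = (1/3)*122 - 3 = 122/3 - 3 = 113/3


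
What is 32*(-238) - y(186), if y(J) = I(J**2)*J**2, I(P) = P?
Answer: -1196890832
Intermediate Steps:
y(J) = J**4 (y(J) = J**2*J**2 = J**4)
32*(-238) - y(186) = 32*(-238) - 1*186**4 = -7616 - 1*1196883216 = -7616 - 1196883216 = -1196890832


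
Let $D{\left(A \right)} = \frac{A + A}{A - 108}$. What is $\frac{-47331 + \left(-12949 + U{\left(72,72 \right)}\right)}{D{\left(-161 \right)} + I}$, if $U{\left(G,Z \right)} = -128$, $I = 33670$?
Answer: $- \frac{677073}{377398} \approx -1.7941$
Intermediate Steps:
$D{\left(A \right)} = \frac{2 A}{-108 + A}$
$\frac{-47331 + \left(-12949 + U{\left(72,72 \right)}\right)}{D{\left(-161 \right)} + I} = \frac{-47331 - 13077}{2 \left(-161\right) \frac{1}{-108 - 161} + 33670} = \frac{-47331 - 13077}{2 \left(-161\right) \frac{1}{-269} + 33670} = - \frac{60408}{2 \left(-161\right) \left(- \frac{1}{269}\right) + 33670} = - \frac{60408}{\frac{322}{269} + 33670} = - \frac{60408}{\frac{9057552}{269}} = \left(-60408\right) \frac{269}{9057552} = - \frac{677073}{377398}$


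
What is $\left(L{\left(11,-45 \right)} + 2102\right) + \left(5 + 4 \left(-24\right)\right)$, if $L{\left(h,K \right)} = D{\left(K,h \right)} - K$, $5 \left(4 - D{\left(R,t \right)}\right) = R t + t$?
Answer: $\frac{10784}{5} \approx 2156.8$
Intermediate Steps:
$D{\left(R,t \right)} = 4 - \frac{t}{5} - \frac{R t}{5}$ ($D{\left(R,t \right)} = 4 - \frac{R t + t}{5} = 4 - \frac{t + R t}{5} = 4 - \left(\frac{t}{5} + \frac{R t}{5}\right) = 4 - \frac{t}{5} - \frac{R t}{5}$)
$L{\left(h,K \right)} = 4 - K - \frac{h}{5} - \frac{K h}{5}$ ($L{\left(h,K \right)} = \left(4 - \frac{h}{5} - \frac{K h}{5}\right) - K = 4 - K - \frac{h}{5} - \frac{K h}{5}$)
$\left(L{\left(11,-45 \right)} + 2102\right) + \left(5 + 4 \left(-24\right)\right) = \left(\left(4 - -45 - \frac{11}{5} - \left(-9\right) 11\right) + 2102\right) + \left(5 + 4 \left(-24\right)\right) = \left(\left(4 + 45 - \frac{11}{5} + 99\right) + 2102\right) + \left(5 - 96\right) = \left(\frac{729}{5} + 2102\right) - 91 = \frac{11239}{5} - 91 = \frac{10784}{5}$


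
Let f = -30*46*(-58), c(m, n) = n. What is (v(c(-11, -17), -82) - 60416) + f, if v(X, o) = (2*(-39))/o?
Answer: 804623/41 ≈ 19625.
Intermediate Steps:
v(X, o) = -78/o
f = 80040 (f = -1380*(-58) = 80040)
(v(c(-11, -17), -82) - 60416) + f = (-78/(-82) - 60416) + 80040 = (-78*(-1/82) - 60416) + 80040 = (39/41 - 60416) + 80040 = -2477017/41 + 80040 = 804623/41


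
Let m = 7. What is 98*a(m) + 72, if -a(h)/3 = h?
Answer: -1986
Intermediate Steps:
a(h) = -3*h
98*a(m) + 72 = 98*(-3*7) + 72 = 98*(-21) + 72 = -2058 + 72 = -1986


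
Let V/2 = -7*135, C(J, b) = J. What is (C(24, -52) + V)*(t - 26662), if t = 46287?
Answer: -36620250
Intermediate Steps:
V = -1890 (V = 2*(-7*135) = 2*(-945) = -1890)
(C(24, -52) + V)*(t - 26662) = (24 - 1890)*(46287 - 26662) = -1866*19625 = -36620250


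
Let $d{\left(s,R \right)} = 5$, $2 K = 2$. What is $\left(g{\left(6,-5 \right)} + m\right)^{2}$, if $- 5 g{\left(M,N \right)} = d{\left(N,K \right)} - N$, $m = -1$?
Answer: $9$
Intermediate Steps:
$K = 1$ ($K = \frac{1}{2} \cdot 2 = 1$)
$g{\left(M,N \right)} = -1 + \frac{N}{5}$ ($g{\left(M,N \right)} = - \frac{5 - N}{5} = -1 + \frac{N}{5}$)
$\left(g{\left(6,-5 \right)} + m\right)^{2} = \left(\left(-1 + \frac{1}{5} \left(-5\right)\right) - 1\right)^{2} = \left(\left(-1 - 1\right) - 1\right)^{2} = \left(-2 - 1\right)^{2} = \left(-3\right)^{2} = 9$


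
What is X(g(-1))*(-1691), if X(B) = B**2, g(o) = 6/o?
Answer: -60876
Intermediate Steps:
X(g(-1))*(-1691) = (6/(-1))**2*(-1691) = (6*(-1))**2*(-1691) = (-6)**2*(-1691) = 36*(-1691) = -60876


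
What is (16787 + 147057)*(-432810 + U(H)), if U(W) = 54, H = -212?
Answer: -70904474064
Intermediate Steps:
(16787 + 147057)*(-432810 + U(H)) = (16787 + 147057)*(-432810 + 54) = 163844*(-432756) = -70904474064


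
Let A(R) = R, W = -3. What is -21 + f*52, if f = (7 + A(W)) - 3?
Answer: 31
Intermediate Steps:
f = 1 (f = (7 - 3) - 3 = 4 - 3 = 1)
-21 + f*52 = -21 + 1*52 = -21 + 52 = 31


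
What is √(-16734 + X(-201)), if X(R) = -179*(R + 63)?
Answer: 4*√498 ≈ 89.264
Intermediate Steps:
X(R) = -11277 - 179*R (X(R) = -179*(63 + R) = -11277 - 179*R)
√(-16734 + X(-201)) = √(-16734 + (-11277 - 179*(-201))) = √(-16734 + (-11277 + 35979)) = √(-16734 + 24702) = √7968 = 4*√498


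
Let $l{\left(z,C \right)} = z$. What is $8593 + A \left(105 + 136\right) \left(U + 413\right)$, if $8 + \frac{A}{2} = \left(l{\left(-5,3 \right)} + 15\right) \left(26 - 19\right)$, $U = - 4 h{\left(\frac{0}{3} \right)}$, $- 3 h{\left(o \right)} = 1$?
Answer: $\frac{37171591}{3} \approx 1.2391 \cdot 10^{7}$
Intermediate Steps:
$h{\left(o \right)} = - \frac{1}{3}$ ($h{\left(o \right)} = \left(- \frac{1}{3}\right) 1 = - \frac{1}{3}$)
$U = \frac{4}{3}$ ($U = \left(-4\right) \left(- \frac{1}{3}\right) = \frac{4}{3} \approx 1.3333$)
$A = 124$ ($A = -16 + 2 \left(-5 + 15\right) \left(26 - 19\right) = -16 + 2 \cdot 10 \cdot 7 = -16 + 2 \cdot 70 = -16 + 140 = 124$)
$8593 + A \left(105 + 136\right) \left(U + 413\right) = 8593 + 124 \left(105 + 136\right) \left(\frac{4}{3} + 413\right) = 8593 + 124 \cdot 241 \cdot \frac{1243}{3} = 8593 + 124 \cdot \frac{299563}{3} = 8593 + \frac{37145812}{3} = \frac{37171591}{3}$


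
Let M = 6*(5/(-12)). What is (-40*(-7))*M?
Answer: -700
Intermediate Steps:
M = -5/2 (M = 6*(5*(-1/12)) = 6*(-5/12) = -5/2 ≈ -2.5000)
(-40*(-7))*M = -40*(-7)*(-5/2) = 280*(-5/2) = -700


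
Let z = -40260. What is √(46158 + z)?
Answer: √5898 ≈ 76.798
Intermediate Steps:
√(46158 + z) = √(46158 - 40260) = √5898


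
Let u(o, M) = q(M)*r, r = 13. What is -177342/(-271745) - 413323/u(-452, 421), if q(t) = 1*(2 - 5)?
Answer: 112325374973/10598055 ≈ 10599.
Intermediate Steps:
q(t) = -3 (q(t) = 1*(-3) = -3)
u(o, M) = -39 (u(o, M) = -3*13 = -39)
-177342/(-271745) - 413323/u(-452, 421) = -177342/(-271745) - 413323/(-39) = -177342*(-1/271745) - 413323*(-1/39) = 177342/271745 + 413323/39 = 112325374973/10598055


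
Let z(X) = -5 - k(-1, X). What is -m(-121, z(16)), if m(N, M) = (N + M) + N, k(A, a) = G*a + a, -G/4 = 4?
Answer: 7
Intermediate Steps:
G = -16 (G = -4*4 = -16)
k(A, a) = -15*a (k(A, a) = -16*a + a = -15*a)
z(X) = -5 + 15*X (z(X) = -5 - (-15)*X = -5 + 15*X)
m(N, M) = M + 2*N (m(N, M) = (M + N) + N = M + 2*N)
-m(-121, z(16)) = -((-5 + 15*16) + 2*(-121)) = -((-5 + 240) - 242) = -(235 - 242) = -1*(-7) = 7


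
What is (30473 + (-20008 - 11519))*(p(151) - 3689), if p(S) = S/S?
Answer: 3887152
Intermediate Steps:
p(S) = 1
(30473 + (-20008 - 11519))*(p(151) - 3689) = (30473 + (-20008 - 11519))*(1 - 3689) = (30473 - 31527)*(-3688) = -1054*(-3688) = 3887152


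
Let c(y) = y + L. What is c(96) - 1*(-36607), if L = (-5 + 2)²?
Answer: 36712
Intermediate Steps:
L = 9 (L = (-3)² = 9)
c(y) = 9 + y (c(y) = y + 9 = 9 + y)
c(96) - 1*(-36607) = (9 + 96) - 1*(-36607) = 105 + 36607 = 36712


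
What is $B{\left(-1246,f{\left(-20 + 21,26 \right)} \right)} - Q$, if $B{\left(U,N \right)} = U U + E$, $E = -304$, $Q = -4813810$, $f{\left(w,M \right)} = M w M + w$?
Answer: $6366022$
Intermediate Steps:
$f{\left(w,M \right)} = w + w M^{2}$ ($f{\left(w,M \right)} = w M^{2} + w = w + w M^{2}$)
$B{\left(U,N \right)} = -304 + U^{2}$ ($B{\left(U,N \right)} = U U - 304 = U^{2} - 304 = -304 + U^{2}$)
$B{\left(-1246,f{\left(-20 + 21,26 \right)} \right)} - Q = \left(-304 + \left(-1246\right)^{2}\right) - -4813810 = \left(-304 + 1552516\right) + 4813810 = 1552212 + 4813810 = 6366022$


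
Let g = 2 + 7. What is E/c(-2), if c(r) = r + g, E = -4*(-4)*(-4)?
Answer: -64/7 ≈ -9.1429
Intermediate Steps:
E = -64 (E = 16*(-4) = -64)
g = 9
c(r) = 9 + r (c(r) = r + 9 = 9 + r)
E/c(-2) = -64/(9 - 2) = -64/7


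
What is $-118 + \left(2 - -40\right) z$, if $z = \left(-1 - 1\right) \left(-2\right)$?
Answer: $50$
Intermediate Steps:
$z = 4$ ($z = \left(-2\right) \left(-2\right) = 4$)
$-118 + \left(2 - -40\right) z = -118 + \left(2 - -40\right) 4 = -118 + \left(2 + 40\right) 4 = -118 + 42 \cdot 4 = -118 + 168 = 50$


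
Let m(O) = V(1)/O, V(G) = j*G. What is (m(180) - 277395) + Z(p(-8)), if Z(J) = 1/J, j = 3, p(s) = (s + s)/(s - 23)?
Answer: -66574331/240 ≈ -2.7739e+5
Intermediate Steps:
p(s) = 2*s/(-23 + s) (p(s) = (2*s)/(-23 + s) = 2*s/(-23 + s))
V(G) = 3*G
m(O) = 3/O (m(O) = (3*1)/O = 3/O)
(m(180) - 277395) + Z(p(-8)) = (3/180 - 277395) + 1/(2*(-8)/(-23 - 8)) = (3*(1/180) - 277395) + 1/(2*(-8)/(-31)) = (1/60 - 277395) + 1/(2*(-8)*(-1/31)) = -16643699/60 + 1/(16/31) = -16643699/60 + 31/16 = -66574331/240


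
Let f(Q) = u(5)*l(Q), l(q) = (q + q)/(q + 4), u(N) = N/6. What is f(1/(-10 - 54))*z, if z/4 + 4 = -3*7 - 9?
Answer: 8/9 ≈ 0.88889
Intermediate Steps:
u(N) = N/6 (u(N) = N*(⅙) = N/6)
l(q) = 2*q/(4 + q) (l(q) = (2*q)/(4 + q) = 2*q/(4 + q))
f(Q) = 5*Q/(3*(4 + Q)) (f(Q) = ((⅙)*5)*(2*Q/(4 + Q)) = 5*(2*Q/(4 + Q))/6 = 5*Q/(3*(4 + Q)))
z = -136 (z = -16 + 4*(-3*7 - 9) = -16 + 4*(-21 - 9) = -16 + 4*(-30) = -16 - 120 = -136)
f(1/(-10 - 54))*z = (5/(3*(-10 - 54)*(4 + 1/(-10 - 54))))*(-136) = ((5/3)/(-64*(4 + 1/(-64))))*(-136) = ((5/3)*(-1/64)/(4 - 1/64))*(-136) = ((5/3)*(-1/64)/(255/64))*(-136) = ((5/3)*(-1/64)*(64/255))*(-136) = -1/153*(-136) = 8/9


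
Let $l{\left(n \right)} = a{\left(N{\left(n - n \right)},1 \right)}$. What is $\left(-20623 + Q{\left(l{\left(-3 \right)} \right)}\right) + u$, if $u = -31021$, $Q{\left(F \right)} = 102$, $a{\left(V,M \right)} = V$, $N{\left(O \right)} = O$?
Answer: $-51542$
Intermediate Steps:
$l{\left(n \right)} = 0$ ($l{\left(n \right)} = n - n = 0$)
$\left(-20623 + Q{\left(l{\left(-3 \right)} \right)}\right) + u = \left(-20623 + 102\right) - 31021 = -20521 - 31021 = -51542$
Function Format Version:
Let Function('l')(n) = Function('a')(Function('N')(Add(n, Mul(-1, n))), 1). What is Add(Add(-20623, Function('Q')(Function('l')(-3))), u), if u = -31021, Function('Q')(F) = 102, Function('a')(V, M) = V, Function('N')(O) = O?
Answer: -51542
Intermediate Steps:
Function('l')(n) = 0 (Function('l')(n) = Add(n, Mul(-1, n)) = 0)
Add(Add(-20623, Function('Q')(Function('l')(-3))), u) = Add(Add(-20623, 102), -31021) = Add(-20521, -31021) = -51542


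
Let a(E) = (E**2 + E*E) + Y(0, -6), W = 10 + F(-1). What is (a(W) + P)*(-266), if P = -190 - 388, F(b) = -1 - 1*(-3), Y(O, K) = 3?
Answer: 76342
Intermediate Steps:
F(b) = 2 (F(b) = -1 + 3 = 2)
W = 12 (W = 10 + 2 = 12)
a(E) = 3 + 2*E**2 (a(E) = (E**2 + E*E) + 3 = (E**2 + E**2) + 3 = 2*E**2 + 3 = 3 + 2*E**2)
P = -578
(a(W) + P)*(-266) = ((3 + 2*12**2) - 578)*(-266) = ((3 + 2*144) - 578)*(-266) = ((3 + 288) - 578)*(-266) = (291 - 578)*(-266) = -287*(-266) = 76342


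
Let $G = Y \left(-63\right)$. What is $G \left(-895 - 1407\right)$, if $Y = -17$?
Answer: $-2465442$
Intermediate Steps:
$G = 1071$ ($G = \left(-17\right) \left(-63\right) = 1071$)
$G \left(-895 - 1407\right) = 1071 \left(-895 - 1407\right) = 1071 \left(-2302\right) = -2465442$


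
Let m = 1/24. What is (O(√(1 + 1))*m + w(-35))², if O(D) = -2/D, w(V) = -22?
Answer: (528 + √2)²/576 ≈ 486.60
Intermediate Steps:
m = 1/24 ≈ 0.041667
(O(√(1 + 1))*m + w(-35))² = (-2/√(1 + 1)*(1/24) - 22)² = (-2*√2/2*(1/24) - 22)² = (-√2*(1/24) - 22)² = (-√2/24 - 22)² = (-22 - √2/24)²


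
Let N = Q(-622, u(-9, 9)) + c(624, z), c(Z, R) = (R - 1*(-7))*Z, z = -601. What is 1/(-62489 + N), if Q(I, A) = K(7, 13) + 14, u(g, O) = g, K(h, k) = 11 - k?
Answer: -1/433133 ≈ -2.3088e-6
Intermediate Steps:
c(Z, R) = Z*(7 + R) (c(Z, R) = (R + 7)*Z = (7 + R)*Z = Z*(7 + R))
Q(I, A) = 12 (Q(I, A) = (11 - 1*13) + 14 = (11 - 13) + 14 = -2 + 14 = 12)
N = -370644 (N = 12 + 624*(7 - 601) = 12 + 624*(-594) = 12 - 370656 = -370644)
1/(-62489 + N) = 1/(-62489 - 370644) = 1/(-433133) = -1/433133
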